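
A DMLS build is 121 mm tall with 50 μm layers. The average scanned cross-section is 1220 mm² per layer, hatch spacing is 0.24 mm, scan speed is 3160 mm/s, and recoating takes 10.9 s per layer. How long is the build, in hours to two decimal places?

8.41 hours

Number of layers: 121 / 0.05 → 2420 (rounded up).
Per-layer scan distance = 1220 / 0.24 = 5083.3 mm.
Laser time per layer = 5083.3 / 3160 = 1.6086 s.
Per-layer time = 1.6086 + 10.9, so 12.5086 s.
2420 layers × 12.5086 s/layer = 30270.812 s, i.e. 8.41 hours.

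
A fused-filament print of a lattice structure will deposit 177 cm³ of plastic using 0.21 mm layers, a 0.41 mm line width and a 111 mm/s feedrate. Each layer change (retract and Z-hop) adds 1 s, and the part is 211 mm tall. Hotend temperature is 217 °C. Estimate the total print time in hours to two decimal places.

5.42 hours

Line area = 0.21 × 0.41 = 0.0861 mm².
Path length: 177000 mm³ / 0.0861 mm² → 2055749.1 mm.
Extrusion time = 2055749.1 / 111 = 18520.3 s.
Layer count = ceil(211 / 0.21) = 1005.
Layer-change overhead = 1005 × 1, so 1005 s.
Total = 18520.3 + 1005 = 19525.3 s = 5.42 hours.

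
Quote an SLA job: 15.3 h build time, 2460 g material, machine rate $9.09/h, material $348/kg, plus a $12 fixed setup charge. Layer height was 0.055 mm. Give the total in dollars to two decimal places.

Machine-time cost = 9.09 × 15.3 = $139.077.
Material cost = 348 × 2460/1000, so $856.08.
Adding setup: 139.077 + 856.08 + 12 → 1007.157 ≈ $1007.16.

$1007.16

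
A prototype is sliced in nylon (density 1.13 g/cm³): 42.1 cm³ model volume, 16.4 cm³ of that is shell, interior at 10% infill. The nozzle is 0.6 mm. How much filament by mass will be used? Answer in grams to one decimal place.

21.4 g

Volume inside the shell = 42.1 − 16.4, so 25.7 cm³.
Infill volume = 0.10 × 25.7, so 2.57 cm³.
Deposited volume: 16.4 + 2.57 → 18.97 cm³.
Mass = 18.97 × 1.13 = 21.4361 g.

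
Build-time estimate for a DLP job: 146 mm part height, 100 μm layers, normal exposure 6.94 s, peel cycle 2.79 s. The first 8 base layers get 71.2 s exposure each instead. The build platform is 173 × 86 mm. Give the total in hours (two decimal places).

Layers = ⌈146/0.1⌉ = 1460.
Base layers = 8 × (71.2 + 2.79) = 591.92 s.
Regular layers: 1452 × (6.94 + 2.79) → 14127.96 s.
Sum: 591.92 + 14127.96 = 14719.88 s → 4.09 hours.

4.09 hours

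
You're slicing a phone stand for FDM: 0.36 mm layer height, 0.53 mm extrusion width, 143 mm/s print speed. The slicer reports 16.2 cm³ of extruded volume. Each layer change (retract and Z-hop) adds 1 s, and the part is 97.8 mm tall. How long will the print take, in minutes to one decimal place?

Bead cross-section = 0.36 × 0.53, so 0.1908 mm².
Path length: 16200 mm³ / 0.1908 mm² → 84905.7 mm.
Extrusion time: 84905.7 / 143 → 593.7 s.
Layers = ⌈97.8/0.36⌉ = 272.
Layer-change overhead = 272 × 1, so 272 s.
Total = 593.7 + 272 = 865.7 s = 14.4 minutes.

14.4 minutes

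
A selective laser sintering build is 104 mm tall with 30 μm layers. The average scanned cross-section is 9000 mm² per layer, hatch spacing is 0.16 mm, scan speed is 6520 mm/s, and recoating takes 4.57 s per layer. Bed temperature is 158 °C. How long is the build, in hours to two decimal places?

Layer count = ceil(104 / 0.03) = 3467.
Hatch length per layer = 9000 / 0.16 = 56250 mm.
Per-layer scan time = 56250 / 6520 = 8.6273 s.
Per-layer time = 8.6273 + 4.57 = 13.1973 s.
Total: 3467 × 13.1973 s = 45755.0391 s → 12.71 hours.

12.71 hours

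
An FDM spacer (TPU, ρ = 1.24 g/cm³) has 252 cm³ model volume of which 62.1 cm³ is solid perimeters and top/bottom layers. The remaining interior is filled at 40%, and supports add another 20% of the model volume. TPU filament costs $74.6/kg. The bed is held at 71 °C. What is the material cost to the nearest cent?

Infill region = 252 − 62.1, so 189.9 cm³.
Infill deposited: 0.40 × 189.9 → 75.96 cm³.
Support = 0.20 × 252, so 50.4 cm³.
Total printed volume = 62.1 + 75.96 + 50.4, so 188.46 cm³.
Mass = 188.46 × 1.24 = 233.6904 g.
Cost = 233.6904 g / 1000 × $74.6/kg = $17.43.

$17.43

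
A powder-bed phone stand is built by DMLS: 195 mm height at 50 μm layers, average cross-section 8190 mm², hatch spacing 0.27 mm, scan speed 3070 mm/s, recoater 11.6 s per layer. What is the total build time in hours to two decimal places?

23.27 hours

Layer count = ceil(195 / 0.05) = 3900.
Per-layer scan distance = 8190 / 0.27, so 30333.3 mm.
Scan time per layer = 30333.3 / 3070, so 9.8806 s.
Per-layer time = 9.8806 + 11.6, so 21.4806 s.
Total: 3900 × 21.4806 s = 83774.34 s → 23.27 hours.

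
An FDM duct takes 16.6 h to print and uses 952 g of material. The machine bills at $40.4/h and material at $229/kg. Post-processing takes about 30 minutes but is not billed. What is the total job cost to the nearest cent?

$888.65

Machine cost = 40.4 × 16.6 = $670.64.
Material cost: 229 × 952/1000 → $218.008.
Job cost: 670.64 + 218.008 = 888.648 ≈ $888.65.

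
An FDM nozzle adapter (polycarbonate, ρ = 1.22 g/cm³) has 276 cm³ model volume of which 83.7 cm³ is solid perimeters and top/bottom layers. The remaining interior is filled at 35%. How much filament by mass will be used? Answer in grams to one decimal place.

Interior volume = 276 − 83.7, so 192.3 cm³.
Infill deposited = 0.35 × 192.3, so 67.305 cm³.
Total extruded = 83.7 + 67.305, so 151.005 cm³.
Mass = 151.005 × 1.22, so 184.2261 g.

184.2 g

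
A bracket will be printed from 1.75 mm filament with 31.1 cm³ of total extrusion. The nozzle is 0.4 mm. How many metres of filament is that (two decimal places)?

Filament cross-section = π × (1.75/2)² = 2.4053 mm².
L = 31100 mm³ / 2.4053 mm² = 12929.78 mm, i.e. 12.93 m.

12.93 m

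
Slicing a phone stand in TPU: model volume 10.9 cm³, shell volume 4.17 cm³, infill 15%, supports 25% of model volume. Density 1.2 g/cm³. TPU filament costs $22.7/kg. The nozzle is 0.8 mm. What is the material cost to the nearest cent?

$0.22

Infill region: 10.9 − 4.17 → 6.73 cm³.
Infill deposited = 0.15 × 6.73, so 1.0095 cm³.
Support = 0.25 × 10.9 = 2.725 cm³.
Total extruded: 4.17 + 1.0095 + 2.725 → 7.9045 cm³.
Mass: 7.9045 × 1.2 → 9.4854 g.
At $22.7/kg: 9.4854/1000 × 22.7 = $0.22.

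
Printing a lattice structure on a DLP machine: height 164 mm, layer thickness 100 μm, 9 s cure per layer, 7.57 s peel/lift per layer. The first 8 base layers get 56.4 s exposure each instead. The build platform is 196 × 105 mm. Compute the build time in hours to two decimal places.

7.65 hours

Number of layers: 164 / 0.1 → 1640 (rounded up).
Burn-in layers = 8 × (56.4 + 7.57) = 511.76 s.
Remaining layers: 1632 × (9 + 7.57) → 27042.24 s.
Total = 511.76 + 27042.24 = 27554 s = 7.65 hours.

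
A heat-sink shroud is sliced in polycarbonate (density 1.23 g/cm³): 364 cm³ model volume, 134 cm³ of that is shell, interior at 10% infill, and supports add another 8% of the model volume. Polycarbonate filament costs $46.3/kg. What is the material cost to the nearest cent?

$10.60

Interior volume = 364 − 134 = 230 cm³.
Infill deposited = 0.10 × 230 = 23 cm³.
Support: 0.08 × 364 → 29.12 cm³.
Total extruded = 134 + 23 + 29.12 = 186.12 cm³.
Mass = 186.12 × 1.23, so 228.9276 g.
At $46.3/kg: 228.9276/1000 × 46.3 = $10.60.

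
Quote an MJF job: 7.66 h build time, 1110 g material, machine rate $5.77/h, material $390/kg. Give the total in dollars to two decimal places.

$477.10

Time charge = 5.77 × 7.66 = $44.1982.
Material charge = 390 × 1110/1000 = $432.90.
Total = 44.1982 + 432.90 = 477.0982 ≈ $477.10.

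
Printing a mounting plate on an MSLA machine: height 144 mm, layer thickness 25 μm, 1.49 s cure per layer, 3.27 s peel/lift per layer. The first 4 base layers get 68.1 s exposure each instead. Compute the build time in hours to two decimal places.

7.69 hours

Layer count = ceil(144 / 0.025) = 5760.
Burn-in layers = 4 × (68.1 + 3.27), so 285.48 s.
Remaining layers = 5756 × (1.49 + 3.27), so 27398.56 s.
Total = 285.48 + 27398.56 = 27684.04 s = 7.69 hours.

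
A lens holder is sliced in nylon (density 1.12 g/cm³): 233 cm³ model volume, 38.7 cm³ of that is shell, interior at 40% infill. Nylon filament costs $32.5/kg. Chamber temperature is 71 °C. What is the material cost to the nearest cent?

Infill region: 233 − 38.7 → 194.3 cm³.
Deposited infill: 0.40 × 194.3 → 77.72 cm³.
Total extruded: 38.7 + 77.72 → 116.42 cm³.
Mass = 116.42 × 1.12 = 130.3904 g.
At $32.5/kg: 130.3904/1000 × 32.5 = $4.24.

$4.24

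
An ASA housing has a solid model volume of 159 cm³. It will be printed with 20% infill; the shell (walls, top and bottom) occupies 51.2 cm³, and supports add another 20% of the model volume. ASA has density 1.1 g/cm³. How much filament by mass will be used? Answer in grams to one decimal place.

115.0 g

Interior volume = 159 − 51.2 = 107.8 cm³.
Deposited infill = 0.20 × 107.8, so 21.56 cm³.
Support: 0.20 × 159 → 31.8 cm³.
Total printed volume = 51.2 + 21.56 + 31.8, so 104.56 cm³.
Mass = 104.56 × 1.1, so 115.016 g.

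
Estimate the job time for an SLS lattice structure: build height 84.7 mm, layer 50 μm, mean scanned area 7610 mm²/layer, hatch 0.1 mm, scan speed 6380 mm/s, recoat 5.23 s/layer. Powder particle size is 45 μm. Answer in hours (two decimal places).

Layers = ⌈84.7/0.05⌉ = 1694.
Hatch length per layer: 7610 / 0.1 → 76100 mm.
Per-layer scan time = 76100 / 6380 = 11.9279 s.
Per-layer time = 11.9279 + 5.23 = 17.1579 s.
1694 layers × 17.1579 s/layer = 29065.4826 s, i.e. 8.07 hours.

8.07 hours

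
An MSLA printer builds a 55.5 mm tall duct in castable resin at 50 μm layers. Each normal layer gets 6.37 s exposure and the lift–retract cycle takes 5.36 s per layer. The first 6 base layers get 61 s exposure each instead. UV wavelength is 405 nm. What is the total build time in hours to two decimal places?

Layers = ⌈55.5/0.05⌉ = 1110.
Base layers = 6 × (61 + 5.36) = 398.16 s.
Remaining layers: 1104 × (6.37 + 5.36) → 12949.92 s.
Sum: 398.16 + 12949.92 = 13348.08 s → 3.71 hours.

3.71 hours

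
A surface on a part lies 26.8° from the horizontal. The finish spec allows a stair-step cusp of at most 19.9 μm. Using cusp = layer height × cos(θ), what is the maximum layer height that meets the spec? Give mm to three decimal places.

0.022 mm

cos(26.8°) = 0.8926; t_max = 0.0199/0.8926 = 0.022 mm.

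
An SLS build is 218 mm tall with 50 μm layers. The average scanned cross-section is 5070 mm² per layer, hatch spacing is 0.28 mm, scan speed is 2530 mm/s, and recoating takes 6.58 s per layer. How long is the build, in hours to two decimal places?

16.64 hours

Layer count = ceil(218 / 0.05) = 4360.
Per-layer scan distance: 5070 / 0.28 → 18107.1 mm.
Laser time per layer = 18107.1 / 2530 = 7.157 s.
Time per layer: 7.157 + 6.58 → 13.737 s.
4360 layers × 13.737 s/layer = 59893.32 s, i.e. 16.64 hours.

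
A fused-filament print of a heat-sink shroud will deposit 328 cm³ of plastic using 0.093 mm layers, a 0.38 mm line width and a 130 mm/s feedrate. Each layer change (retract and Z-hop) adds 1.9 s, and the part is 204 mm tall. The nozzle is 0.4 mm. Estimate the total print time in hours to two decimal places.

Extrusion cross-section = 0.093 × 0.38, so 0.03534 mm².
Total extruded path = 328000/0.03534 = 9281267.7 mm.
Time extruding: 9281267.7 / 130 → 71394.4 s.
Layer count = ceil(204 / 0.093) = 2194.
Layer-change overhead: 2194 × 1.9 → 4168.6 s.
Total = 71394.4 + 4168.6 = 75563 s = 20.99 hours.

20.99 hours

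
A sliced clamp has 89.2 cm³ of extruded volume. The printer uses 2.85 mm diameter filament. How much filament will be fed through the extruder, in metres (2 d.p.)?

A = π r² = π × 1.425² = 6.3794 mm².
Length = 89.2 cm³ / 6.3794 mm² = 89200 / 6.3794 = 13982.51 mm = 13.98 m.

13.98 m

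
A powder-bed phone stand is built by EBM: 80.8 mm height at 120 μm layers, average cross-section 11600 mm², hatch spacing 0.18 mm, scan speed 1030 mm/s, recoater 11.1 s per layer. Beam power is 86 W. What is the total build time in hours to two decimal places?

Layer count = ceil(80.8 / 0.12) = 674.
Scan path per layer: 11600 / 0.18 → 64444.4 mm.
Scan time per layer: 64444.4 / 1030 → 62.5674 s.
Layer cycle = 62.5674 + 11.1, so 73.6674 s.
674 layers × 73.6674 s/layer = 49651.8276 s, i.e. 13.79 hours.

13.79 hours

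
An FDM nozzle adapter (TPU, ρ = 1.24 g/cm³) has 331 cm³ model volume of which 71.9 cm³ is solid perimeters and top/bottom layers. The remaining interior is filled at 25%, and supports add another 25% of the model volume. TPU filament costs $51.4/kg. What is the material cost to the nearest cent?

$13.99

Infill region = 331 − 71.9 = 259.1 cm³.
Infill deposited = 0.25 × 259.1, so 64.775 cm³.
Support = 0.25 × 331, so 82.75 cm³.
Deposited volume = 71.9 + 64.775 + 82.75, so 219.425 cm³.
Mass = 219.425 × 1.24 = 272.087 g.
At $51.4/kg: 272.087/1000 × 51.4 = $13.99.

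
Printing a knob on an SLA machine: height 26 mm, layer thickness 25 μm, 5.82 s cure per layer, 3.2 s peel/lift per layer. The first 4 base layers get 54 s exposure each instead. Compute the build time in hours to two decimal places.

Layer count = ceil(26 / 0.025) = 1040.
Burn-in layers = 4 × (54 + 3.2) = 228.8 s.
Normal layers = 1036 × (5.82 + 3.2), so 9344.72 s.
Total = 228.8 + 9344.72 = 9573.52 s = 2.66 hours.

2.66 hours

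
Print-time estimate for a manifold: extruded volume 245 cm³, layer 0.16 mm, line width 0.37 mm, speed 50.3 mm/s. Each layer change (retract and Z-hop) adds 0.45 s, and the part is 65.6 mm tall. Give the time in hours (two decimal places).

Extrusion cross-section: 0.16 × 0.37 → 0.0592 mm².
Toolpath length = 245 cm³ / 0.0592 mm² = 245000 / 0.0592 = 4138513.5 mm.
Extrusion time: 4138513.5 / 50.3 → 82276.6 s.
Layers = ⌈65.6/0.16⌉ = 410.
Non-print overhead = 410 × 0.45 = 184.5 s.
Total = 82276.6 + 184.5 = 82461.1 s = 22.91 hours.

22.91 hours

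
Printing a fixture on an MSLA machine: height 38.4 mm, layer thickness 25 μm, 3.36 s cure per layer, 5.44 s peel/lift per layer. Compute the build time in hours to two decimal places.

3.75 hours

Layer count = ceil(38.4 / 0.025) = 1536.
Each layer takes: 3.36 + 5.44 → 8.8 s.
Total = 1536 × 8.8 = 13516.8 s = 3.75 hours.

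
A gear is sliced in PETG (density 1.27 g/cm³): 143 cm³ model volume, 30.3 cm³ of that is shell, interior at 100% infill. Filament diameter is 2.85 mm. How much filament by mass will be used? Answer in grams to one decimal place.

181.6 g

Interior volume = 143 − 30.3, so 112.7 cm³.
Infill volume: 1.00 × 112.7 → 112.7 cm³.
Deposited volume = 30.3 + 112.7 = 143 cm³.
Mass = 143 × 1.27, so 181.61 g.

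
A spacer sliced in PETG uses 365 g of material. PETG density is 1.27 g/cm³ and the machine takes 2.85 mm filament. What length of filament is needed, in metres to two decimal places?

45.05 m

Extruded volume: 365/1.27 = 287.4016 cm³ (287401.6 mm³).
Cross-section of 2.85 mm filament: π·(2.85/2)² = 6.3794 mm².
L = V/A = 287401.6/6.3794 = 45051.51 mm → 45.05 m.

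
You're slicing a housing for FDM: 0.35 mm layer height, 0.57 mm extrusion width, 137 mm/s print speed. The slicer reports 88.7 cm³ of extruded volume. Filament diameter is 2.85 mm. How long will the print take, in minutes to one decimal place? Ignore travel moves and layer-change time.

Bead cross-section: 0.35 × 0.57 → 0.1995 mm².
Total extruded path = 88700/0.1995 = 444611.5 mm.
Extrusion time = 444611.5 / 137 = 3245.3 s.
That's 3245.3 s → 54.1 minutes.

54.1 minutes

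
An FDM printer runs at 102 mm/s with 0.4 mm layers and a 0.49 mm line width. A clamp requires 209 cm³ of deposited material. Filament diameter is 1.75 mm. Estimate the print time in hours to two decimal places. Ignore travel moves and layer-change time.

Extrusion cross-section = 0.4 × 0.49 = 0.196 mm².
Total extruded path = 209000/0.196 = 1066326.5 mm.
Print-move time = 1066326.5 / 102 = 10454.2 s.
10454.2 s = 2.90 hours.

2.90 hours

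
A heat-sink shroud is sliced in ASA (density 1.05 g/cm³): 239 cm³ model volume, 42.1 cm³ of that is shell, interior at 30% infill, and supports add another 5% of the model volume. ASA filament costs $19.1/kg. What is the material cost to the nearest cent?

$2.27

Infill region = 239 − 42.1, so 196.9 cm³.
Infill deposited: 0.30 × 196.9 → 59.07 cm³.
Support = 0.05 × 239, so 11.95 cm³.
Total printed volume = 42.1 + 59.07 + 11.95, so 113.12 cm³.
Mass = 113.12 × 1.05 = 118.776 g.
At $19.1/kg: 118.776/1000 × 19.1 = $2.27.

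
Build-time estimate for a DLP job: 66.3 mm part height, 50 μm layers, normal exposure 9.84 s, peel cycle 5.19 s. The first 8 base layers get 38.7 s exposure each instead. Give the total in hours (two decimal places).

5.60 hours

Layer count = ceil(66.3 / 0.05) = 1326.
Bottom layers: 8 × (38.7 + 5.19) → 351.12 s.
Regular layers: 1318 × (9.84 + 5.19) → 19809.54 s.
Total = 351.12 + 19809.54 = 20160.66 s = 5.60 hours.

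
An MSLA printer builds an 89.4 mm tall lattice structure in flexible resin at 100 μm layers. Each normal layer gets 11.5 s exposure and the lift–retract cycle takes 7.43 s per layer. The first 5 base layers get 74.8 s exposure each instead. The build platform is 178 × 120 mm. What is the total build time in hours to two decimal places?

4.79 hours

Layers = ⌈89.4/0.1⌉ = 894.
Base layers: 5 × (74.8 + 7.43) → 411.15 s.
Normal layers = 889 × (11.5 + 7.43) = 16828.77 s.
Sum: 411.15 + 16828.77 = 17239.92 s → 4.79 hours.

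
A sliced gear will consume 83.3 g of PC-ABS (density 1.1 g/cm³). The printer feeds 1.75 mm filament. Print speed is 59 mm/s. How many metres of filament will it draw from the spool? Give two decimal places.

31.48 m

Volume = 83.3 g / 1.1 g·cm⁻³ = 75.7273 cm³ = 75727.3 mm³.
Cross-section of 1.75 mm filament: π·(1.75/2)² = 2.4053 mm².
L = V/A = 75727.3/2.4053 = 31483.52 mm → 31.48 m.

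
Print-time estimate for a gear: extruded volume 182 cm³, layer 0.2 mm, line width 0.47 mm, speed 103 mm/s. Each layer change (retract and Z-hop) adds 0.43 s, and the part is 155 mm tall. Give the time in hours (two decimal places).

5.31 hours

Bead cross-section: 0.2 × 0.47 → 0.094 mm².
Total extruded path = 182000/0.094 = 1936170.2 mm.
Time extruding: 1936170.2 / 103 → 18797.8 s.
Layer count = ceil(155 / 0.2) = 775.
Z-hop total: 775 × 0.43 → 333.25 s.
Altogether 18797.8 + 333.25 = 19131.05 s, i.e. 5.31 hours.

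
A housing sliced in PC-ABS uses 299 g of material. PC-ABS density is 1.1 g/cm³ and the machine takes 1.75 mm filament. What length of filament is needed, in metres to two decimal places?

113.01 m

Extruded volume: 299/1.1 = 271.8182 cm³ (271818.2 mm³).
Filament cross-section = π × (1.75/2)² = 2.4053 mm².
L = V/A = 271818.2/2.4053 = 113008.02 mm → 113.01 m.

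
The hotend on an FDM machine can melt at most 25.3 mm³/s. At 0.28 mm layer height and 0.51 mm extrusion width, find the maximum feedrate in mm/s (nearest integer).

Extrusion cross-section = 0.28 × 0.51 = 0.1428 mm².
v_max = Q/A = 25.3/0.1428 = 177.17 mm/s → 177 mm/s.

177 mm/s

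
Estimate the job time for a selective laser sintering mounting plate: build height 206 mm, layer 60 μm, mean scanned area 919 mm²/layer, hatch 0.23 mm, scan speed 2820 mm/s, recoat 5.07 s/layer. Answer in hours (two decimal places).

Number of layers: 206 / 0.06 → 3434 (rounded up).
Hatch length per layer = 919 / 0.23, so 3995.7 mm.
Scan time per layer: 3995.7 / 2820 → 1.4169 s.
Time per layer = 1.4169 + 5.07, so 6.4869 s.
Build time = 3434 × 6.4869 = 22276.0146 s = 6.19 hours.

6.19 hours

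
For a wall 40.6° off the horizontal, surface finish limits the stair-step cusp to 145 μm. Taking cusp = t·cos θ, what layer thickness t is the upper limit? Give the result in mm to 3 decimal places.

0.191 mm

Layer height = cusp / cos(40.6°) = 0.145 / 0.7593 = 0.191 mm.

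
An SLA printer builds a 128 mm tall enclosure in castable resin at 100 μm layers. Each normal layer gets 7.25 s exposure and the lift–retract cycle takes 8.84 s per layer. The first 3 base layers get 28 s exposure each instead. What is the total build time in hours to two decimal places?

5.74 hours

Layer count = ceil(128 / 0.1) = 1280.
Base layers = 3 × (28 + 8.84) = 110.52 s.
Normal layers = 1277 × (7.25 + 8.84), so 20546.93 s.
Sum: 110.52 + 20546.93 = 20657.45 s → 5.74 hours.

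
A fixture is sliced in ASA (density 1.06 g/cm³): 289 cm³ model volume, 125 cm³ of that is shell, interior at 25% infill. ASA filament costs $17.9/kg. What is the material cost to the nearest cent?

Infill region: 289 − 125 → 164 cm³.
Infill deposited = 0.25 × 164 = 41 cm³.
Total printed volume: 125 + 41 → 166 cm³.
Mass = 166 × 1.06, so 175.96 g.
Cost = 175.96 g / 1000 × $17.9/kg = $3.15.

$3.15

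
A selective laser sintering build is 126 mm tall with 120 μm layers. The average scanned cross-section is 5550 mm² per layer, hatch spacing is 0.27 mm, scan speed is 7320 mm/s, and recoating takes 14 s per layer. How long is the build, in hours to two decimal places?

4.90 hours

Layers = ⌈126/0.12⌉ = 1050.
Per-layer scan distance: 5550 / 0.27 → 20555.6 mm.
Per-layer scan time: 20555.6 / 7320 → 2.8081 s.
Layer cycle = 2.8081 + 14 = 16.8081 s.
1050 layers × 16.8081 s/layer = 17648.505 s, i.e. 4.90 hours.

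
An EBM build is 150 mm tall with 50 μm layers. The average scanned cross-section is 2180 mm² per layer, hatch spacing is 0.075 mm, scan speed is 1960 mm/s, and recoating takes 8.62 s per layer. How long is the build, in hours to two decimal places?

19.54 hours

Number of layers: 150 / 0.05 → 3000 (rounded up).
Scan path per layer = 2180 / 0.075, so 29066.7 mm.
Scan time per layer = 29066.7 / 1960 = 14.8299 s.
Time per layer = 14.8299 + 8.62 = 23.4499 s.
Build time = 3000 × 23.4499 = 70349.7 s = 19.54 hours.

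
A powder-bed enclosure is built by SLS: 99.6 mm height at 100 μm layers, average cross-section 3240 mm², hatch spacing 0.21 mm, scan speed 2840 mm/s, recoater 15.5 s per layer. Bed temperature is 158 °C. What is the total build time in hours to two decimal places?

Layer count = ceil(99.6 / 0.1) = 996.
Per-layer scan distance: 3240 / 0.21 → 15428.6 mm.
Laser time per layer = 15428.6 / 2840, so 5.4326 s.
Time per layer: 5.4326 + 15.5 → 20.9326 s.
Build time = 996 × 20.9326 = 20848.8696 s = 5.79 hours.

5.79 hours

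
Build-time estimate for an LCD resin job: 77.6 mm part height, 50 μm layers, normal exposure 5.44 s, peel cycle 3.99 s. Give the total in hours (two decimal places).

Layers = ⌈77.6/0.05⌉ = 1552.
Cycle time = 5.44 + 3.99 = 9.43 s.
Build time: 1552 × 9.43 s = 14635.36 s, i.e. 4.07 hours.

4.07 hours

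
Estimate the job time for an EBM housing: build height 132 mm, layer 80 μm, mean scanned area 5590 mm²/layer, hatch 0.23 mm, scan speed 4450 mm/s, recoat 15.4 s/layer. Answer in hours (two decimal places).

Number of layers: 132 / 0.08 → 1650 (rounded up).
Per-layer scan distance: 5590 / 0.23 → 24304.3 mm.
Per-layer scan time = 24304.3 / 4450, so 5.4616 s.
Layer cycle: 5.4616 + 15.4 → 20.8616 s.
Build time = 1650 × 20.8616 = 34421.64 s = 9.56 hours.

9.56 hours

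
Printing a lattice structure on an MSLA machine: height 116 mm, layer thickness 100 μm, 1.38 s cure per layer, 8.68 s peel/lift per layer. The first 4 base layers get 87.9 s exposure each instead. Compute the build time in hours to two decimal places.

3.34 hours

Layers = ⌈116/0.1⌉ = 1160.
Burn-in layers: 4 × (87.9 + 8.68) → 386.32 s.
Normal layers = 1156 × (1.38 + 8.68) = 11629.36 s.
Sum: 386.32 + 11629.36 = 12015.68 s → 3.34 hours.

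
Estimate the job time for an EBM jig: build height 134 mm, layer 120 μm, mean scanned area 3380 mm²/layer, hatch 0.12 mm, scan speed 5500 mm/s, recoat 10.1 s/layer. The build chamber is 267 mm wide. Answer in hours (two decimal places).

Number of layers: 134 / 0.12 → 1117 (rounded up).
Per-layer scan distance = 3380 / 0.12 = 28166.7 mm.
Beam time per layer = 28166.7 / 5500, so 5.1212 s.
Time per layer = 5.1212 + 10.1, so 15.2212 s.
Total: 1117 × 15.2212 s = 17002.0804 s → 4.72 hours.

4.72 hours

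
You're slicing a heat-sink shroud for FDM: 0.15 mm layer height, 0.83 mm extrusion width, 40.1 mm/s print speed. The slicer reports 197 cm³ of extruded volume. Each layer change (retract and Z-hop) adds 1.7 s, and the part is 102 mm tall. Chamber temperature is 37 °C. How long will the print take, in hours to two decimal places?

11.28 hours

Extrusion cross-section = 0.15 × 0.83, so 0.1245 mm².
Toolpath length = 197 cm³ / 0.1245 mm² = 197000 / 0.1245 = 1582329.3 mm.
Print-move time: 1582329.3 / 40.1 → 39459.6 s.
Layer count = ceil(102 / 0.15) = 680.
Z-hop total = 680 × 1.7 = 1156 s.
Altogether 39459.6 + 1156 = 40615.6 s, i.e. 11.28 hours.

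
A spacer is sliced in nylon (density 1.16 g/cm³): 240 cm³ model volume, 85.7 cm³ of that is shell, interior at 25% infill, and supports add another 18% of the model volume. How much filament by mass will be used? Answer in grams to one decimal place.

194.3 g

Infill region = 240 − 85.7 = 154.3 cm³.
Deposited infill = 0.25 × 154.3, so 38.575 cm³.
Support: 0.18 × 240 → 43.2 cm³.
Deposited volume = 85.7 + 38.575 + 43.2, so 167.475 cm³.
Mass = 167.475 × 1.16, so 194.271 g.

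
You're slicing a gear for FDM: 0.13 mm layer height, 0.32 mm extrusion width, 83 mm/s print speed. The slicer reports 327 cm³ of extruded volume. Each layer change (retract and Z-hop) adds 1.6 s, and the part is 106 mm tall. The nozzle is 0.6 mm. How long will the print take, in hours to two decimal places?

26.67 hours

Bead cross-section = 0.13 × 0.32 = 0.0416 mm².
Total extruded path = 327000/0.0416 = 7860576.9 mm.
Print-move time: 7860576.9 / 83 → 94705.7 s.
Layer count = ceil(106 / 0.13) = 816.
Layer-change overhead = 816 × 1.6, so 1305.6 s.
Total = 94705.7 + 1305.6 = 96011.3 s = 26.67 hours.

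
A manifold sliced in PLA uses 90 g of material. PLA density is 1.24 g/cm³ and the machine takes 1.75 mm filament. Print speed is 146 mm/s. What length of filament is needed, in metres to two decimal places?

Volume = 90 g / 1.24 g·cm⁻³ = 72.5806 cm³ = 72580.6 mm³.
A = π r² = π × 0.875² = 2.4053 mm².
Length = 72580.6 / 2.4053 = 30175.28 mm = 30.18 m.

30.18 m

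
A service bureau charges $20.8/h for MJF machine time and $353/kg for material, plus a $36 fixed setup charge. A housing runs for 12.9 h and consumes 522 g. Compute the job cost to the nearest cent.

$488.59

Time charge: 20.8 × 12.9 → $268.32.
Feedstock cost = 353 × 522/1000, so $184.266.
Total = 268.32 + 184.266 + 36 = 488.586 ≈ $488.59.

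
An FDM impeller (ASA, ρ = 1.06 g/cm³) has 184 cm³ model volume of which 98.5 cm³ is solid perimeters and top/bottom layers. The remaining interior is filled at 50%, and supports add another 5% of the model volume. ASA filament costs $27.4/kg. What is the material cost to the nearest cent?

$4.37

Interior volume = 184 − 98.5 = 85.5 cm³.
Infill deposited = 0.50 × 85.5 = 42.75 cm³.
Support = 0.05 × 184, so 9.2 cm³.
Deposited volume = 98.5 + 42.75 + 9.2 = 150.45 cm³.
Mass: 150.45 × 1.06 → 159.477 g.
At $27.4/kg: 159.477/1000 × 27.4 = $4.37.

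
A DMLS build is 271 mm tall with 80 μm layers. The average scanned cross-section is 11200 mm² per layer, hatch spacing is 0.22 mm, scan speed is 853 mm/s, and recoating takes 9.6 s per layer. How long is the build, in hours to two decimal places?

Number of layers: 271 / 0.08 → 3388 (rounded up).
Scan path per layer: 11200 / 0.22 → 50909.1 mm.
Laser time per layer = 50909.1 / 853 = 59.6824 s.
Time per layer = 59.6824 + 9.6 = 69.2824 s.
3388 layers × 69.2824 s/layer = 234728.7712 s, i.e. 65.20 hours.

65.20 hours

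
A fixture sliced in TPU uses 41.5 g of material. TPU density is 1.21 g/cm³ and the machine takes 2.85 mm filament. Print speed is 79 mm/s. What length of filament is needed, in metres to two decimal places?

Volume = 41.5 g / 1.21 g·cm⁻³ = 34.2975 cm³ = 34297.5 mm³.
Filament cross-section = π × (2.85/2)² = 6.3794 mm².
L = V/A = 34297.5/6.3794 = 5376.29 mm → 5.38 m.

5.38 m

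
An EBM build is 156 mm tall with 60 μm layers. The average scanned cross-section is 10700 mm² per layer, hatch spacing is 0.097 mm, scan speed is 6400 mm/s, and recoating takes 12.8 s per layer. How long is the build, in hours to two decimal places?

Layer count = ceil(156 / 0.06) = 2600.
Scan path per layer = 10700 / 0.097 = 110309.3 mm.
Scan time per layer: 110309.3 / 6400 → 17.2358 s.
Layer cycle = 17.2358 + 12.8, so 30.0358 s.
2600 layers × 30.0358 s/layer = 78093.08 s, i.e. 21.69 hours.

21.69 hours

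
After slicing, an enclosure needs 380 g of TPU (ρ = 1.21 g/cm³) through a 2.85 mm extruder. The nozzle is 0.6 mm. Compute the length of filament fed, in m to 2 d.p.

49.23 m

Volume = 380 g / 1.21 g·cm⁻³ = 314.0496 cm³ = 314049.6 mm³.
Filament cross-section = π × (2.85/2)² = 6.3794 mm².
Length = 314049.6 / 6.3794 = 49228.7 mm = 49.23 m.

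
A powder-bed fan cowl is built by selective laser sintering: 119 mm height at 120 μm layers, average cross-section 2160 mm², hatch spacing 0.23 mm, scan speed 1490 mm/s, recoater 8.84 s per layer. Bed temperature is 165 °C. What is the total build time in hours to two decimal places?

4.17 hours

Number of layers: 119 / 0.12 → 992 (rounded up).
Scan path per layer = 2160 / 0.23 = 9391.3 mm.
Per-layer scan time = 9391.3 / 1490 = 6.3029 s.
Per-layer time = 6.3029 + 8.84 = 15.1429 s.
Build time = 992 × 15.1429 = 15021.7568 s = 4.17 hours.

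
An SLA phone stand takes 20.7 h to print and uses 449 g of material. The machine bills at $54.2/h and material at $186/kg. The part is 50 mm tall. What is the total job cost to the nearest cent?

$1205.45

Machine cost = 54.2 × 20.7 = $1121.94.
Material cost: 186 × 449/1000 → $83.514.
Total = 1121.94 + 83.514 = 1205.454 ≈ $1205.45.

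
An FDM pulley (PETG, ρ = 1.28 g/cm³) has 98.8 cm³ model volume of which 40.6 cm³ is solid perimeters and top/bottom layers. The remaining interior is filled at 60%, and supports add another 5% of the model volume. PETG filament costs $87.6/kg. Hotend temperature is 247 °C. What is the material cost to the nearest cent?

Infill region = 98.8 − 40.6 = 58.2 cm³.
Infill deposited = 0.60 × 58.2, so 34.92 cm³.
Support = 0.05 × 98.8 = 4.94 cm³.
Total extruded = 40.6 + 34.92 + 4.94 = 80.46 cm³.
Mass = 80.46 × 1.28 = 102.9888 g.
At $87.6/kg: 102.9888/1000 × 87.6 = $9.02.

$9.02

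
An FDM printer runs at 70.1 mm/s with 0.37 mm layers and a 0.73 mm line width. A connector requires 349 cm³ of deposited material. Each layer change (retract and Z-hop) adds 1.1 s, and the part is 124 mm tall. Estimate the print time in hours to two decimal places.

5.22 hours

Line area: 0.37 × 0.73 → 0.2701 mm².
Path length: 349000 mm³ / 0.2701 mm² → 1292114 mm.
Time extruding = 1292114 / 70.1 = 18432.4 s.
Layer count = ceil(124 / 0.37) = 336.
Z-hop total = 336 × 1.1, so 369.6 s.
Altogether 18432.4 + 369.6 = 18802 s, i.e. 5.22 hours.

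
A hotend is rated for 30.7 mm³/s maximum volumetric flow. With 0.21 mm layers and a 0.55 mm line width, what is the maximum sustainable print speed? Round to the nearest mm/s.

Bead cross-section: 0.21 × 0.55 → 0.1155 mm².
v_max = Q/A = 30.7/0.1155 = 265.80 mm/s → 266 mm/s.

266 mm/s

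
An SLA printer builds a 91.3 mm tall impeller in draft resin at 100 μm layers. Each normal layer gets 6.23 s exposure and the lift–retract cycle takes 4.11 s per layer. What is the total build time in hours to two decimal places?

Layers = ⌈91.3/0.1⌉ = 913.
Cycle time = 6.23 + 4.11 = 10.34 s.
Build time: 913 × 10.34 s = 9440.42 s, i.e. 2.62 hours.

2.62 hours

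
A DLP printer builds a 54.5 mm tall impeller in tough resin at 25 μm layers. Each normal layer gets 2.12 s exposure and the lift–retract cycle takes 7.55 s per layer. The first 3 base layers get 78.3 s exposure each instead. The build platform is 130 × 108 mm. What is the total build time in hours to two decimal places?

5.92 hours

Layers = ⌈54.5/0.025⌉ = 2180.
Bottom layers = 3 × (78.3 + 7.55), so 257.55 s.
Regular layers = 2177 × (2.12 + 7.55), so 21051.59 s.
Sum: 257.55 + 21051.59 = 21309.14 s → 5.92 hours.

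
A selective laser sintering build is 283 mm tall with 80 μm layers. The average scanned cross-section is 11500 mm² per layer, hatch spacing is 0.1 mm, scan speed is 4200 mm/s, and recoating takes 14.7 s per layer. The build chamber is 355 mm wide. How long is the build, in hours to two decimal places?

Layer count = ceil(283 / 0.08) = 3538.
Scan path per layer = 11500 / 0.1, so 115000 mm.
Scan time per layer = 115000 / 4200 = 27.381 s.
Time per layer = 27.381 + 14.7, so 42.081 s.
Total: 3538 × 42.081 s = 148882.578 s → 41.36 hours.

41.36 hours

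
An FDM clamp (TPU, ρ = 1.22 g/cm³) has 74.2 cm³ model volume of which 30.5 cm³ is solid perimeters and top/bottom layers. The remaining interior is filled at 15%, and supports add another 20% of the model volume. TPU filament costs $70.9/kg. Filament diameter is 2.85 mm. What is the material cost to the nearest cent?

Volume inside the shell = 74.2 − 30.5 = 43.7 cm³.
Infill deposited = 0.15 × 43.7 = 6.555 cm³.
Support = 0.20 × 74.2, so 14.84 cm³.
Total printed volume = 30.5 + 6.555 + 14.84 = 51.895 cm³.
Mass = 51.895 × 1.22 = 63.3119 g.
At $70.9/kg: 63.3119/1000 × 70.9 = $4.49.

$4.49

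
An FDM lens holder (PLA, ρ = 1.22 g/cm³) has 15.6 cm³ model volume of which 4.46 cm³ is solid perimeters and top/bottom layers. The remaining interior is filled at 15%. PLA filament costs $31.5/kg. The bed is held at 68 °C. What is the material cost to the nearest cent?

$0.24

Volume inside the shell = 15.6 − 4.46, so 11.14 cm³.
Infill deposited: 0.15 × 11.14 → 1.671 cm³.
Total printed volume: 4.46 + 1.671 → 6.131 cm³.
Mass = 6.131 × 1.22, so 7.47982 g.
Cost = 7.47982 g / 1000 × $31.5/kg = $0.24.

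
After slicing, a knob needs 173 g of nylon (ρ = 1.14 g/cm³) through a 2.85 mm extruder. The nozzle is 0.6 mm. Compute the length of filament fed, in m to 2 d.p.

Extruded volume: 173/1.14 = 151.7544 cm³ (151754.4 mm³).
Filament cross-section = π × (2.85/2)² = 6.3794 mm².
L = V/A = 151754.4/6.3794 = 23788.19 mm → 23.79 m.

23.79 m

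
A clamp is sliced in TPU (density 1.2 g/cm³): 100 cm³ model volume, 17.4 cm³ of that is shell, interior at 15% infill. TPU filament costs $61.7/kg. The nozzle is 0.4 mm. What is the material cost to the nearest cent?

$2.21

Volume inside the shell = 100 − 17.4 = 82.6 cm³.
Infill volume: 0.15 × 82.6 → 12.39 cm³.
Deposited volume = 17.4 + 12.39 = 29.79 cm³.
Mass: 29.79 × 1.2 → 35.748 g.
At $61.7/kg: 35.748/1000 × 61.7 = $2.21.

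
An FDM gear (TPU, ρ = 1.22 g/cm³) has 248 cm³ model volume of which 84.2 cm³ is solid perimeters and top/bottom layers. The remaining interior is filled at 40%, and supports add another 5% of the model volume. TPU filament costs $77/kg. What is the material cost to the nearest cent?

$15.23

Infill region = 248 − 84.2, so 163.8 cm³.
Deposited infill = 0.40 × 163.8, so 65.52 cm³.
Support = 0.05 × 248 = 12.4 cm³.
Total extruded = 84.2 + 65.52 + 12.4, so 162.12 cm³.
Mass = 162.12 × 1.22 = 197.7864 g.
Cost = 197.7864 g / 1000 × $77/kg = $15.23.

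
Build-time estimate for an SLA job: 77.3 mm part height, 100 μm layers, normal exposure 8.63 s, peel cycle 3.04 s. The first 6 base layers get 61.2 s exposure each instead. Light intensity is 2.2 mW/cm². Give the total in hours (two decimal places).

2.59 hours

Number of layers: 77.3 / 0.1 → 773 (rounded up).
Base layers: 6 × (61.2 + 3.04) → 385.44 s.
Normal layers = 767 × (8.63 + 3.04), so 8950.89 s.
Total = 385.44 + 8950.89 = 9336.33 s = 2.59 hours.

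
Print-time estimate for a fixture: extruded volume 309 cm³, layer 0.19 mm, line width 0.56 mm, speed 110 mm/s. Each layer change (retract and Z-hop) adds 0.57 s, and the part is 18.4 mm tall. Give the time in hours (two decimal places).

7.35 hours

Extrusion cross-section: 0.19 × 0.56 → 0.1064 mm².
Toolpath length = 309 cm³ / 0.1064 mm² = 309000 / 0.1064 = 2904135.3 mm.
Print-move time: 2904135.3 / 110 → 26401.2 s.
Number of layers: 18.4 / 0.19 → 97 (rounded up).
Non-print overhead: 97 × 0.57 → 55.29 s.
Total = 26401.2 + 55.29 = 26456.49 s = 7.35 hours.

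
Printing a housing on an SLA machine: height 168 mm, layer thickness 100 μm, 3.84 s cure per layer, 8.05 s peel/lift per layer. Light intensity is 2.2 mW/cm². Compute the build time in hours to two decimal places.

5.55 hours

Number of layers: 168 / 0.1 → 1680 (rounded up).
Cycle time: 3.84 + 8.05 → 11.89 s.
Build time: 1680 × 11.89 s = 19975.2 s, i.e. 5.55 hours.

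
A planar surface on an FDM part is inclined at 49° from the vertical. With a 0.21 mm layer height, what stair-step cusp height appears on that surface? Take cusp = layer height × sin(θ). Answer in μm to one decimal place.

158.5 μm

sin(49°) = 0.7547, so cusp = 0.21 × 0.7547 = 0.158487 mm → 158.5 μm.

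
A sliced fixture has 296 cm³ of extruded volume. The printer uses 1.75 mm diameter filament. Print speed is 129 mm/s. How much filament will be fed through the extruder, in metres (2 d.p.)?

123.06 m

Filament cross-section = π × (1.75/2)² = 2.4053 mm².
L = 296000 mm³ / 2.4053 mm² = 123061.57 mm, i.e. 123.06 m.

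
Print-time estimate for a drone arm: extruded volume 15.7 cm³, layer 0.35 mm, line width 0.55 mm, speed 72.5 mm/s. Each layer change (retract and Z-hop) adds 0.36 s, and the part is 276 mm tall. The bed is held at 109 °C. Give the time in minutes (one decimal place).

Line area = 0.35 × 0.55 = 0.1925 mm².
Toolpath length = 15.7 cm³ / 0.1925 mm² = 15700 / 0.1925 = 81558.4 mm.
Extrusion time = 81558.4 / 72.5 = 1124.9 s.
Number of layers: 276 / 0.35 → 789 (rounded up).
Non-print overhead = 789 × 0.36, so 284.04 s.
Total = 1124.9 + 284.04 = 1408.94 s = 23.5 minutes.

23.5 minutes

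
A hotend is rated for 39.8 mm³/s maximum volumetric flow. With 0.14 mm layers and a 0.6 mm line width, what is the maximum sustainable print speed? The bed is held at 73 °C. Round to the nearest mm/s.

A = 0.14 × 0.6, so 0.084 mm².
v_max = Q/A = 39.8/0.084 = 473.81 mm/s → 474 mm/s.

474 mm/s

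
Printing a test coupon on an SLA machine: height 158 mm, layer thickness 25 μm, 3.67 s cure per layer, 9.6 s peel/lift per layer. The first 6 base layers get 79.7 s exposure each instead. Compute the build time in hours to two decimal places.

Layer count = ceil(158 / 0.025) = 6320.
Burn-in layers = 6 × (79.7 + 9.6) = 535.8 s.
Normal layers: 6314 × (3.67 + 9.6) → 83786.78 s.
Sum: 535.8 + 83786.78 = 84322.58 s → 23.42 hours.

23.42 hours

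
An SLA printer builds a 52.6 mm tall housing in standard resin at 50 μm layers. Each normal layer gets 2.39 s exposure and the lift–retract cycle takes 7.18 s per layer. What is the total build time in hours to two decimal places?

Number of layers: 52.6 / 0.05 → 1052 (rounded up).
Per-layer time: 2.39 + 7.18 → 9.57 s.
Total = 1052 × 9.57 = 10067.64 s = 2.80 hours.

2.80 hours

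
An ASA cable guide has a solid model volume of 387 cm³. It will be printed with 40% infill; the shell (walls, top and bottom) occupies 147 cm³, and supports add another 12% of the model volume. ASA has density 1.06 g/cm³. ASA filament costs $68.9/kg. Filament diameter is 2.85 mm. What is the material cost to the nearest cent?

$21.14

Interior volume = 387 − 147, so 240 cm³.
Infill volume = 0.40 × 240 = 96 cm³.
Support: 0.12 × 387 → 46.44 cm³.
Deposited volume: 147 + 96 + 46.44 → 289.44 cm³.
Mass: 289.44 × 1.06 → 306.8064 g.
Cost = 306.8064 g / 1000 × $68.9/kg = $21.14.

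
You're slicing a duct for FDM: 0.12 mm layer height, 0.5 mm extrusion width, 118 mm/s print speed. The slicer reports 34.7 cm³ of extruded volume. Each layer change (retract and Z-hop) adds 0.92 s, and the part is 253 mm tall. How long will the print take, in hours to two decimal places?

Extrusion cross-section = 0.12 × 0.5 = 0.06 mm².
Toolpath length = 34.7 cm³ / 0.06 mm² = 34700 / 0.06 = 578333.3 mm.
Print-move time = 578333.3 / 118, so 4901.1 s.
Layer count = ceil(253 / 0.12) = 2109.
Layer-change overhead = 2109 × 0.92 = 1940.28 s.
Altogether 4901.1 + 1940.28 = 6841.38 s, i.e. 1.90 hours.

1.90 hours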